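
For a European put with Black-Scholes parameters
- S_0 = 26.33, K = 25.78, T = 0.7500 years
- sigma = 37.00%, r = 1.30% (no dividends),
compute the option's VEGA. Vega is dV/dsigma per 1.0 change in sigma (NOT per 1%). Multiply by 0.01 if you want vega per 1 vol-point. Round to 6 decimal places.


Answer: Vega = 8.802426

Derivation:
d1 = 0.2565228913; d2 = -0.0639065081
phi(d1) = 0.3860298696; exp(-qT) = 1.0000000000; exp(-rT) = 0.9902973771
Vega = S * exp(-qT) * phi(d1) * sqrt(T) = 26.3300 * 1.0000000000 * 0.3860298696 * 0.8660254038 = 8.802426


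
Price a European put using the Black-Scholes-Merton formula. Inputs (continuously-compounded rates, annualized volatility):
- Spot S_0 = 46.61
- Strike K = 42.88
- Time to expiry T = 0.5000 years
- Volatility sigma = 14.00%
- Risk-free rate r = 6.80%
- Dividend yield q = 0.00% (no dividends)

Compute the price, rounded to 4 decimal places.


Answer: Price = 0.2510

Derivation:
d1 = (ln(S/K) + (r - q + 0.5*sigma^2) * T) / (sigma * sqrt(T)) = 1.23551347
d2 = d1 - sigma * sqrt(T) = 1.13651852
exp(-rT) = 0.96657150; exp(-qT) = 1.00000000
P = K * exp(-rT) * N(-d2) - S_0 * exp(-qT) * N(-d1)
N(-d1) = 0.10831973; N(-d2) = 0.12786981
P = 42.8800 * 0.96657150 * 0.12786981 - 46.6100 * 1.00000000 * 0.10831973 = 0.2510


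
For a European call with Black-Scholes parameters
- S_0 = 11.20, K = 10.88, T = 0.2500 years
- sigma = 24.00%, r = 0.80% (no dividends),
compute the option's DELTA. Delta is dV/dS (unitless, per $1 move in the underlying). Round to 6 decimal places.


d1 = 0.3182294739; d2 = 0.1982294739
phi(d1) = 0.3792447393; exp(-qT) = 1.0000000000; exp(-rT) = 0.9980019987
N(d1) = 0.6248445615
Delta = exp(-qT) * N(d1) = 1.0000000000 * 0.6248445615 = 0.624845

Answer: Delta = 0.624845


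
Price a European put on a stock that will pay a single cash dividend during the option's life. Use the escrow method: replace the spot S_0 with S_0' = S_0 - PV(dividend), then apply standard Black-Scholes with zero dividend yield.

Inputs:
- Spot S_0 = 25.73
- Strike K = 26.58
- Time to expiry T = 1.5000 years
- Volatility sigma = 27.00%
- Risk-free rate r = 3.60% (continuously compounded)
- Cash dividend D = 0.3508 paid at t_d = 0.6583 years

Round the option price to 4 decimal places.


PV(D) = D * exp(-r * t_d) = 0.3508 * 0.97657981 = 0.34258420
S_0' = S_0 - PV(D) = 25.7300 - 0.34258420 = 25.38741580
d1 = (ln(S_0'/K) + (r + sigma^2/2)*T) / (sigma*sqrt(T)) = 0.18981900
d2 = d1 - sigma*sqrt(T) = -0.14086212
exp(-rT) = 0.94743211
N(-d1) = 0.42472549; N(-d2) = 0.55601057
P = K * exp(-rT) * N(-d2) - S_0' * N(-d1) = 26.5800 * 0.94743211 * 0.55601057 - 25.38741580 * 0.42472549 = 3.2192

Answer: Price = 3.2192


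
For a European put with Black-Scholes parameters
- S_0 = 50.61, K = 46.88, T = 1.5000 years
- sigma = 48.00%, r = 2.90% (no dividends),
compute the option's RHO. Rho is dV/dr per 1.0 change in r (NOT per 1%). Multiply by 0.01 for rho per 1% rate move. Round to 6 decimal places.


d1 = 0.4981616423; d2 = -0.0897158959
phi(d1) = 0.3523884911; exp(-qT) = 1.0000000000; exp(-rT) = 0.9574325541
N(-d2) = 0.5357435081
Rho = -K*T*exp(-rT)*N(-d2) = -46.8800 * 1.5000 * 0.9574325541 * 0.5357435081 = -36.069820

Answer: Rho = -36.069820


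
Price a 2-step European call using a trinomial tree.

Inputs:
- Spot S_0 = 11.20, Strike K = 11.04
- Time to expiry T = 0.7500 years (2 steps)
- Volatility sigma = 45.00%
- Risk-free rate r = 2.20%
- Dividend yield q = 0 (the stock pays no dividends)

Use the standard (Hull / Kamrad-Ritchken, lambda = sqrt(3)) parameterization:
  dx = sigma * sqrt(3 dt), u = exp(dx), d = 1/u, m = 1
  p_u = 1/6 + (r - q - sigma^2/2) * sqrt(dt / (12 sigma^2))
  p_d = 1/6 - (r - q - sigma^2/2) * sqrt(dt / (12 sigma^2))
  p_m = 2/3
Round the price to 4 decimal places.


dt = T/N = 0.375000; dx = sigma*sqrt(3*dt) = 0.477297
u = exp(dx) = 1.611712; d = 1/u = 0.620458
p_u = 0.135534, p_m = 0.666667, p_d = 0.197799
Discount per step: exp(-r*dt) = 0.991784
Stock lattice S(k, j) with j the centered position index:
  k=0: S(0,+0) = 11.2000
  k=1: S(1,-1) = 6.9491; S(1,+0) = 11.2000; S(1,+1) = 18.0512
  k=2: S(2,-2) = 4.3116; S(2,-1) = 6.9491; S(2,+0) = 11.2000; S(2,+1) = 18.0512; S(2,+2) = 29.0933
Terminal payoffs V(N, j) = max(S_T - K, 0):
  V(2,-2) = 0.000000; V(2,-1) = 0.000000; V(2,+0) = 0.160000; V(2,+1) = 7.011176; V(2,+2) = 18.053301
Backward induction: V(k, j) = exp(-r*dt) * [p_u * V(k+1, j+1) + p_m * V(k+1, j) + p_d * V(k+1, j-1)]
  V(1,-1) = exp(-r*dt) * [p_u*0.160000 + p_m*0.000000 + p_d*0.000000] = 0.021507
  V(1,+0) = exp(-r*dt) * [p_u*7.011176 + p_m*0.160000 + p_d*0.000000] = 1.048238
  V(1,+1) = exp(-r*dt) * [p_u*18.053301 + p_m*7.011176 + p_d*0.160000] = 7.093841
  V(0,+0) = exp(-r*dt) * [p_u*7.093841 + p_m*1.048238 + p_d*0.021507] = 1.650862

Answer: Price = V(0,0) = 1.6509


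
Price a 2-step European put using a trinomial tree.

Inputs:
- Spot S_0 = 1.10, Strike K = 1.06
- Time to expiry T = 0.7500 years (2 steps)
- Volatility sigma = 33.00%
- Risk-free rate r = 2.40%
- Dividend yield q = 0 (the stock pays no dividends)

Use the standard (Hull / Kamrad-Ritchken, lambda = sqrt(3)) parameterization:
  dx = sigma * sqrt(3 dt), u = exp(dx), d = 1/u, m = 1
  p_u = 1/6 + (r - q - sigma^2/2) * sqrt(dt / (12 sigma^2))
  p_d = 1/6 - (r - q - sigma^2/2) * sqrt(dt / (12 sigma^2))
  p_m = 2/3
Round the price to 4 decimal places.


Answer: Price = V(0,0) = 0.0852

Derivation:
dt = T/N = 0.375000; dx = sigma*sqrt(3*dt) = 0.350018
u = exp(dx) = 1.419093; d = 1/u = 0.704676
p_u = 0.150355, p_m = 0.666667, p_d = 0.182978
Discount per step: exp(-r*dt) = 0.991040
Stock lattice S(k, j) with j the centered position index:
  k=0: S(0,+0) = 1.1000
  k=1: S(1,-1) = 0.7751; S(1,+0) = 1.1000; S(1,+1) = 1.5610
  k=2: S(2,-2) = 0.5462; S(2,-1) = 0.7751; S(2,+0) = 1.1000; S(2,+1) = 1.5610; S(2,+2) = 2.2152
Terminal payoffs V(N, j) = max(K - S_T, 0):
  V(2,-2) = 0.513776; V(2,-1) = 0.284857; V(2,+0) = 0.000000; V(2,+1) = 0.000000; V(2,+2) = 0.000000
Backward induction: V(k, j) = exp(-r*dt) * [p_u * V(k+1, j+1) + p_m * V(k+1, j) + p_d * V(k+1, j-1)]
  V(1,-1) = exp(-r*dt) * [p_u*0.000000 + p_m*0.284857 + p_d*0.513776] = 0.281371
  V(1,+0) = exp(-r*dt) * [p_u*0.000000 + p_m*0.000000 + p_d*0.284857] = 0.051656
  V(1,+1) = exp(-r*dt) * [p_u*0.000000 + p_m*0.000000 + p_d*0.000000] = 0.000000
  V(0,+0) = exp(-r*dt) * [p_u*0.000000 + p_m*0.051656 + p_d*0.281371] = 0.085152


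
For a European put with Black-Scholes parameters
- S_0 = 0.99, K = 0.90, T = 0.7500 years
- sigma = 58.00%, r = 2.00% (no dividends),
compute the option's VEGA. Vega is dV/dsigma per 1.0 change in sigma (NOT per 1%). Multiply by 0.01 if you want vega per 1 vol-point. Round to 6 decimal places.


d1 = 0.4707598223; d2 = -0.0315349119
phi(d1) = 0.3570976739; exp(-qT) = 1.0000000000; exp(-rT) = 0.9851119396
Vega = S * exp(-qT) * phi(d1) * sqrt(T) = 0.9900 * 1.0000000000 * 0.3570976739 * 0.8660254038 = 0.306163

Answer: Vega = 0.306163


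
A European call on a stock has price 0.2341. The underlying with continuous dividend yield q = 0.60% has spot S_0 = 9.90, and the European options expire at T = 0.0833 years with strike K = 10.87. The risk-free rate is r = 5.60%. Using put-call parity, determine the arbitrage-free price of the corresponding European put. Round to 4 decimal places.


Answer: Put price = 1.1585

Derivation:
Put-call parity: C - P = S_0 * exp(-qT) - K * exp(-rT).
S_0 * exp(-qT) = 9.9000 * 0.99950032 = 9.89505322
K * exp(-rT) = 10.8700 * 0.99534606 = 10.81941171
P = C - S*exp(-qT) + K*exp(-rT)
P = 0.2341 - 9.89505322 + 10.81941171 = 1.1585


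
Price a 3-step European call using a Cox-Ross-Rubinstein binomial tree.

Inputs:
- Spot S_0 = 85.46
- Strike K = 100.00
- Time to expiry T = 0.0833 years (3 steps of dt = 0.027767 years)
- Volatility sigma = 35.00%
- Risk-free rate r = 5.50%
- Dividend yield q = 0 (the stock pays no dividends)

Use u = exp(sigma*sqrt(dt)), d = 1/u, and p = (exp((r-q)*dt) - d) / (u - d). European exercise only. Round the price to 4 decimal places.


dt = T/N = 0.027767
u = exp(sigma*sqrt(dt)) = 1.060056; d = 1/u = 0.943346
p = (exp((r-q)*dt) - d) / (u - d) = 0.498519
Discount per step: exp(-r*dt) = 0.998474
Stock lattice S(k, i) with i counting down-moves:
  k=0: S(0,0) = 85.4600
  k=1: S(1,0) = 90.5924; S(1,1) = 80.6184
  k=2: S(2,0) = 96.0330; S(2,1) = 85.4600; S(2,2) = 76.0511
  k=3: S(3,0) = 101.8003; S(3,1) = 90.5924; S(3,2) = 80.6184; S(3,3) = 71.7425
Terminal payoffs V(N, i) = max(S_T - K, 0):
  V(3,0) = 1.800338; V(3,1) = 0.000000; V(3,2) = 0.000000; V(3,3) = 0.000000
Backward induction: V(k, i) = exp(-r*dt) * [p * V(k+1, i) + (1-p) * V(k+1, i+1)].
  V(2,0) = exp(-r*dt) * [p*1.800338 + (1-p)*0.000000] = 0.896133
  V(2,1) = exp(-r*dt) * [p*0.000000 + (1-p)*0.000000] = 0.000000
  V(2,2) = exp(-r*dt) * [p*0.000000 + (1-p)*0.000000] = 0.000000
  V(1,0) = exp(-r*dt) * [p*0.896133 + (1-p)*0.000000] = 0.446058
  V(1,1) = exp(-r*dt) * [p*0.000000 + (1-p)*0.000000] = 0.000000
  V(0,0) = exp(-r*dt) * [p*0.446058 + (1-p)*0.000000] = 0.222029

Answer: Price = V(0,0) = 0.2220


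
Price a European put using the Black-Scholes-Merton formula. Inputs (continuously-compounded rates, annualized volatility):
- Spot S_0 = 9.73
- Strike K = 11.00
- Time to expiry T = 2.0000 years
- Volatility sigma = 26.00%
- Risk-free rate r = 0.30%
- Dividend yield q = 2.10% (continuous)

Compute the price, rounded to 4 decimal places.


d1 = (ln(S/K) + (r - q + 0.5*sigma^2) * T) / (sigma * sqrt(T)) = -0.24770869
d2 = d1 - sigma * sqrt(T) = -0.61540421
exp(-rT) = 0.99401796; exp(-qT) = 0.95886978
P = K * exp(-rT) * N(-d2) - S_0 * exp(-qT) * N(-d1)
N(-d1) = 0.59782010; N(-d2) = 0.73085610
P = 11.0000 * 0.99401796 * 0.73085610 - 9.7300 * 0.95886978 * 0.59782010 = 2.4138

Answer: Price = 2.4138


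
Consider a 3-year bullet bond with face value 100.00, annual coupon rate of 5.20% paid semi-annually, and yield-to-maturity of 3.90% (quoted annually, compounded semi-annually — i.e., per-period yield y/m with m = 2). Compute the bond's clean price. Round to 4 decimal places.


Answer: Price = 103.6471

Derivation:
Coupon per period c = face * coupon_rate / m = 2.600000
Periods per year m = 2; per-period yield y/m = 0.019500
Number of cashflows N = 6
Cashflows (t years, CF_t, discount factor 1/(1+y/m)^(m*t), PV):
  t = 0.5000: CF_t = 2.600000, DF = 0.980873, PV = 2.550270
  t = 1.0000: CF_t = 2.600000, DF = 0.962112, PV = 2.501491
  t = 1.5000: CF_t = 2.600000, DF = 0.943709, PV = 2.453645
  t = 2.0000: CF_t = 2.600000, DF = 0.925659, PV = 2.406714
  t = 2.5000: CF_t = 2.600000, DF = 0.907954, PV = 2.360680
  t = 3.0000: CF_t = 102.600000, DF = 0.890588, PV = 91.374283
Price P = sum_t PV_t = 103.647082


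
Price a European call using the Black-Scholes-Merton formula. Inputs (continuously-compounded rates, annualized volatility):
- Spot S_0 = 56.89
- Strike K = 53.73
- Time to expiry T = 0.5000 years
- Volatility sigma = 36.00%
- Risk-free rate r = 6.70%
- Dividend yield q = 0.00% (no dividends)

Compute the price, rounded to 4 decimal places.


d1 = (ln(S/K) + (r - q + 0.5*sigma^2) * T) / (sigma * sqrt(T)) = 0.48337849
d2 = d1 - sigma * sqrt(T) = 0.22882005
exp(-rT) = 0.96705491; exp(-qT) = 1.00000000
C = S_0 * exp(-qT) * N(d1) - K * exp(-rT) * N(d2)
N(d1) = 0.68558649; N(d2) = 0.59049561
C = 56.8900 * 1.00000000 * 0.68558649 - 53.7300 * 0.96705491 * 0.59049561 = 8.3209

Answer: Price = 8.3209


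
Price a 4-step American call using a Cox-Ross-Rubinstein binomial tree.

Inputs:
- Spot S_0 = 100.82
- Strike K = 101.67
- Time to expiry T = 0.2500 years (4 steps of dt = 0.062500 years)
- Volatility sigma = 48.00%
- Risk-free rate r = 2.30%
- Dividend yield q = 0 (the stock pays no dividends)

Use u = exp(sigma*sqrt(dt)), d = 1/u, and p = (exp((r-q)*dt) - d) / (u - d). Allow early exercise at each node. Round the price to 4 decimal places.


Answer: Price = V(0,0) = 9.0833

Derivation:
dt = T/N = 0.062500
u = exp(sigma*sqrt(dt)) = 1.127497; d = 1/u = 0.886920
p = (exp((r-q)*dt) - d) / (u - d) = 0.476015
Discount per step: exp(-r*dt) = 0.998564
Stock lattice S(k, i) with i counting down-moves:
  k=0: S(0,0) = 100.8200
  k=1: S(1,0) = 113.6742; S(1,1) = 89.4193
  k=2: S(2,0) = 128.1673; S(2,1) = 100.8200; S(2,2) = 79.3078
  k=3: S(3,0) = 144.5083; S(3,1) = 113.6742; S(3,2) = 89.4193; S(3,3) = 70.3397
  k=4: S(4,0) = 162.9326; S(4,1) = 128.1673; S(4,2) = 100.8200; S(4,3) = 79.3078; S(4,4) = 62.3857
Terminal payoffs V(N, i) = max(S_T - K, 0):
  V(4,0) = 61.262621; V(4,1) = 26.497339; V(4,2) = 0.000000; V(4,3) = 0.000000; V(4,4) = 0.000000
Backward induction: V(k, i) = exp(-r*dt) * [p * V(k+1, i) + (1-p) * V(k+1, i+1)]; then take max(V_cont, immediate exercise) for American.
  V(3,0) = exp(-r*dt) * [p*61.262621 + (1-p)*26.497339] = 42.984317; exercise = 42.838272; V(3,0) = max -> 42.984317
  V(3,1) = exp(-r*dt) * [p*26.497339 + (1-p)*0.000000] = 12.595025; exercise = 12.004233; V(3,1) = max -> 12.595025
  V(3,2) = exp(-r*dt) * [p*0.000000 + (1-p)*0.000000] = 0.000000; exercise = 0.000000; V(3,2) = max -> 0.000000
  V(3,3) = exp(-r*dt) * [p*0.000000 + (1-p)*0.000000] = 0.000000; exercise = 0.000000; V(3,3) = max -> 0.000000
  V(2,0) = exp(-r*dt) * [p*42.984317 + (1-p)*12.595025] = 27.021927; exercise = 26.497339; V(2,0) = max -> 27.021927
  V(2,1) = exp(-r*dt) * [p*12.595025 + (1-p)*0.000000] = 5.986815; exercise = 0.000000; V(2,1) = max -> 5.986815
  V(2,2) = exp(-r*dt) * [p*0.000000 + (1-p)*0.000000] = 0.000000; exercise = 0.000000; V(2,2) = max -> 0.000000
  V(1,0) = exp(-r*dt) * [p*27.021927 + (1-p)*5.986815] = 15.976870; exercise = 12.004233; V(1,0) = max -> 15.976870
  V(1,1) = exp(-r*dt) * [p*5.986815 + (1-p)*0.000000] = 2.845723; exercise = 0.000000; V(1,1) = max -> 2.845723
  V(0,0) = exp(-r*dt) * [p*15.976870 + (1-p)*2.845723] = 9.083286; exercise = 0.000000; V(0,0) = max -> 9.083286


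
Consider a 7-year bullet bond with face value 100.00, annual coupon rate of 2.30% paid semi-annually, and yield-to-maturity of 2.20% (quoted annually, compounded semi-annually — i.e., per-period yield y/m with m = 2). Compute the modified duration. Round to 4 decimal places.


Answer: Modified duration = 6.4367

Derivation:
Coupon per period c = face * coupon_rate / m = 1.150000
Periods per year m = 2; per-period yield y/m = 0.011000
Number of cashflows N = 14
Cashflows (t years, CF_t, discount factor 1/(1+y/m)^(m*t), PV):
  t = 0.5000: CF_t = 1.150000, DF = 0.989120, PV = 1.137488
  t = 1.0000: CF_t = 1.150000, DF = 0.978358, PV = 1.125111
  t = 1.5000: CF_t = 1.150000, DF = 0.967713, PV = 1.112870
  t = 2.0000: CF_t = 1.150000, DF = 0.957184, PV = 1.100761
  t = 2.5000: CF_t = 1.150000, DF = 0.946769, PV = 1.088785
  t = 3.0000: CF_t = 1.150000, DF = 0.936468, PV = 1.076939
  t = 3.5000: CF_t = 1.150000, DF = 0.926279, PV = 1.065221
  t = 4.0000: CF_t = 1.150000, DF = 0.916201, PV = 1.053631
  t = 4.5000: CF_t = 1.150000, DF = 0.906232, PV = 1.042167
  t = 5.0000: CF_t = 1.150000, DF = 0.896372, PV = 1.030828
  t = 5.5000: CF_t = 1.150000, DF = 0.886620, PV = 1.019612
  t = 6.0000: CF_t = 1.150000, DF = 0.876973, PV = 1.008519
  t = 6.5000: CF_t = 1.150000, DF = 0.867431, PV = 0.997546
  t = 7.0000: CF_t = 101.150000, DF = 0.857993, PV = 86.786007
Price P = sum_t PV_t = 100.645486
First compute Macaulay numerator sum_t t * PV_t:
  t * PV_t at t = 0.5000: 0.568744
  t * PV_t at t = 1.0000: 1.125111
  t * PV_t at t = 1.5000: 1.669305
  t * PV_t at t = 2.0000: 2.201523
  t * PV_t at t = 2.5000: 2.721962
  t * PV_t at t = 3.0000: 3.230816
  t * PV_t at t = 3.5000: 3.728274
  t * PV_t at t = 4.0000: 4.214525
  t * PV_t at t = 4.5000: 4.689753
  t * PV_t at t = 5.0000: 5.154141
  t * PV_t at t = 5.5000: 5.607868
  t * PV_t at t = 6.0000: 6.051112
  t * PV_t at t = 6.5000: 6.484047
  t * PV_t at t = 7.0000: 607.502051
Macaulay duration D = 654.949232 / 100.645486 = 6.507487
Modified duration = D / (1 + y/m) = 6.507487 / (1 + 0.011000) = 6.436684


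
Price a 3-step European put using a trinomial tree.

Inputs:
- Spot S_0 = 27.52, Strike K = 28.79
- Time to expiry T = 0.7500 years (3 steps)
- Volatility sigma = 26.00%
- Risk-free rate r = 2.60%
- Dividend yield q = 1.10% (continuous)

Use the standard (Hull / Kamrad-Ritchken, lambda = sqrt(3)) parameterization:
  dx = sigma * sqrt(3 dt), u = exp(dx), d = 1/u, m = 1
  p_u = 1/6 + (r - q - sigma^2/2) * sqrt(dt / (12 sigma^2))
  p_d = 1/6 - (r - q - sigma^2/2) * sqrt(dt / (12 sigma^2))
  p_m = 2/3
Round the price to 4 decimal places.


Answer: Price = V(0,0) = 2.9567

Derivation:
dt = T/N = 0.250000; dx = sigma*sqrt(3*dt) = 0.225167
u = exp(dx) = 1.252531; d = 1/u = 0.798383
p_u = 0.156230, p_m = 0.666667, p_d = 0.177103
Discount per step: exp(-r*dt) = 0.993521
Stock lattice S(k, j) with j the centered position index:
  k=0: S(0,+0) = 27.5200
  k=1: S(1,-1) = 21.9715; S(1,+0) = 27.5200; S(1,+1) = 34.4697
  k=2: S(2,-2) = 17.5417; S(2,-1) = 21.9715; S(2,+0) = 27.5200; S(2,+1) = 34.4697; S(2,+2) = 43.1743
  k=3: S(3,-3) = 14.0050; S(3,-2) = 17.5417; S(3,-1) = 21.9715; S(3,+0) = 27.5200; S(3,+1) = 34.4697; S(3,+2) = 43.1743; S(3,+3) = 54.0772
Terminal payoffs V(N, j) = max(K - S_T, 0):
  V(3,-3) = 14.785017; V(3,-2) = 11.248319; V(3,-1) = 6.818495; V(3,+0) = 1.270000; V(3,+1) = 0.000000; V(3,+2) = 0.000000; V(3,+3) = 0.000000
Backward induction: V(k, j) = exp(-r*dt) * [p_u * V(k+1, j+1) + p_m * V(k+1, j) + p_d * V(k+1, j-1)]
  V(2,-2) = exp(-r*dt) * [p_u*6.818495 + p_m*11.248319 + p_d*14.785017] = 11.110158
  V(2,-1) = exp(-r*dt) * [p_u*1.270000 + p_m*6.818495 + p_d*11.248319] = 6.692547
  V(2,+0) = exp(-r*dt) * [p_u*0.000000 + p_m*1.270000 + p_d*6.818495] = 2.040936
  V(2,+1) = exp(-r*dt) * [p_u*0.000000 + p_m*0.000000 + p_d*1.270000] = 0.223464
  V(2,+2) = exp(-r*dt) * [p_u*0.000000 + p_m*0.000000 + p_d*0.000000] = 0.000000
  V(1,-1) = exp(-r*dt) * [p_u*2.040936 + p_m*6.692547 + p_d*11.110158] = 6.704479
  V(1,+0) = exp(-r*dt) * [p_u*0.223464 + p_m*2.040936 + p_d*6.692547] = 2.564088
  V(1,+1) = exp(-r*dt) * [p_u*0.000000 + p_m*0.223464 + p_d*2.040936] = 0.507126
  V(0,+0) = exp(-r*dt) * [p_u*0.507126 + p_m*2.564088 + p_d*6.704479] = 2.956725


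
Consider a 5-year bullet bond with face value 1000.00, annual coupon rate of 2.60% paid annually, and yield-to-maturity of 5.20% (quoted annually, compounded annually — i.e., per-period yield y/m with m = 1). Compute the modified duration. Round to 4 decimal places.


Answer: Modified duration = 4.5011

Derivation:
Coupon per period c = face * coupon_rate / m = 26.000000
Periods per year m = 1; per-period yield y/m = 0.052000
Number of cashflows N = 5
Cashflows (t years, CF_t, discount factor 1/(1+y/m)^(m*t), PV):
  t = 1.0000: CF_t = 26.000000, DF = 0.950570, PV = 24.714829
  t = 2.0000: CF_t = 26.000000, DF = 0.903584, PV = 23.493183
  t = 3.0000: CF_t = 26.000000, DF = 0.858920, PV = 22.331923
  t = 4.0000: CF_t = 26.000000, DF = 0.816464, PV = 21.228064
  t = 5.0000: CF_t = 1026.000000, DF = 0.776106, PV = 796.285233
Price P = sum_t PV_t = 888.053232
First compute Macaulay numerator sum_t t * PV_t:
  t * PV_t at t = 1.0000: 24.714829
  t * PV_t at t = 2.0000: 46.986367
  t * PV_t at t = 3.0000: 66.995770
  t * PV_t at t = 4.0000: 84.912256
  t * PV_t at t = 5.0000: 3981.426163
Macaulay duration D = 4205.035385 / 888.053232 = 4.735116
Modified duration = D / (1 + y/m) = 4.735116 / (1 + 0.052000) = 4.501061


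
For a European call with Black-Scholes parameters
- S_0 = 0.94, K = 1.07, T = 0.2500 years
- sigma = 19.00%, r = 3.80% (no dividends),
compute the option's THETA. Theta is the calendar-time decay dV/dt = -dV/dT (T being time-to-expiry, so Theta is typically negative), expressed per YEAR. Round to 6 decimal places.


d1 = -1.2160163389; d2 = -1.3110163389
phi(d1) = 0.1904650813; exp(-qT) = 1.0000000000; exp(-rT) = 0.9905449824
Theta = -S*exp(-qT)*phi(d1)*sigma/(2*sqrt(T)) - r*K*exp(-rT)*N(d2) + q*S*exp(-qT)*N(d1)
N(d1) = 0.1119893490; N(d2) = 0.0949261218; sqrt(T) = 0.5000000000
Term 1 = -0.9400 * 1.0000000000 * 0.1904650813 * 0.1900 / (2 * 0.5000000000) = -0.0340170635
Term 2 = -0.0380 * 1.0700 * 0.9905449824 * 0.0949261218 = -0.0038232026
Term 3 = 0 (no dividend yield, q = 0)
Theta = -0.0340170635 + (-0.0038232026) + (0.0000000000) = -0.037840

Answer: Theta = -0.037840


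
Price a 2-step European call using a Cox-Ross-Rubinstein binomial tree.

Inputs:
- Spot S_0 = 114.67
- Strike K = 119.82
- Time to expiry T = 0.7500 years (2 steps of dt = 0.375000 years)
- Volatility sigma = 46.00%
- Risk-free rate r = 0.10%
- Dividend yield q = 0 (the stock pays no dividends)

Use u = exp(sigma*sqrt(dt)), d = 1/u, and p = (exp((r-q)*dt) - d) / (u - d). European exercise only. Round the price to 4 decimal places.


Answer: Price = V(0,0) = 15.1272

Derivation:
dt = T/N = 0.375000
u = exp(sigma*sqrt(dt)) = 1.325370; d = 1/u = 0.754507
p = (exp((r-q)*dt) - d) / (u - d) = 0.430696
Discount per step: exp(-r*dt) = 0.999625
Stock lattice S(k, i) with i counting down-moves:
  k=0: S(0,0) = 114.6700
  k=1: S(1,0) = 151.9801; S(1,1) = 86.5193
  k=2: S(2,0) = 201.4298; S(2,1) = 114.6700; S(2,2) = 65.2794
Terminal payoffs V(N, i) = max(S_T - K, 0):
  V(2,0) = 81.609829; V(2,1) = 0.000000; V(2,2) = 0.000000
Backward induction: V(k, i) = exp(-r*dt) * [p * V(k+1, i) + (1-p) * V(k+1, i+1)].
  V(1,0) = exp(-r*dt) * [p*81.609829 + (1-p)*0.000000] = 35.135865
  V(1,1) = exp(-r*dt) * [p*0.000000 + (1-p)*0.000000] = 0.000000
  V(0,0) = exp(-r*dt) * [p*35.135865 + (1-p)*0.000000] = 15.127210


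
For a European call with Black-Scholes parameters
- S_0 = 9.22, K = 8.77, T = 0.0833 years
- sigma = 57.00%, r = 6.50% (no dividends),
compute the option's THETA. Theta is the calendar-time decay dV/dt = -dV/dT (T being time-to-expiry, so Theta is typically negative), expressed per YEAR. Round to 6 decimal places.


d1 = 0.4193302133; d2 = 0.2548182989
phi(d1) = 0.3653653573; exp(-qT) = 1.0000000000; exp(-rT) = 0.9946001320
Theta = -S*exp(-qT)*phi(d1)*sigma/(2*sqrt(T)) - r*K*exp(-rT)*N(d2) + q*S*exp(-qT)*N(d1)
N(d1) = 0.6625125907; N(d2) = 0.6005682794; sqrt(T) = 0.2886173938
Term 1 = -9.2200 * 1.0000000000 * 0.3653653573 * 0.5700 / (2 * 0.2886173938) = -3.3264472967
Term 2 = -0.0650 * 8.7700 * 0.9946001320 * 0.6005682794 = -0.3405052815
Term 3 = 0 (no dividend yield, q = 0)
Theta = -3.3264472967 + (-0.3405052815) + (0.0000000000) = -3.666953

Answer: Theta = -3.666953


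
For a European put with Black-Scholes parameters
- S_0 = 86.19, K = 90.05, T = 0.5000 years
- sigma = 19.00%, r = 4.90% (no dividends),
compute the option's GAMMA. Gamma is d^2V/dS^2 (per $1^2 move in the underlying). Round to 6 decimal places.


d1 = -0.0765603862; d2 = -0.2109106746
phi(d1) = 0.3977747934; exp(-qT) = 1.0000000000; exp(-rT) = 0.9757976889
Gamma = exp(-qT) * phi(d1) / (S * sigma * sqrt(T)) = 1.0000000000 * 0.3977747934 / (86.1900 * 0.1900 * 0.7071067812) = 0.034351

Answer: Gamma = 0.034351


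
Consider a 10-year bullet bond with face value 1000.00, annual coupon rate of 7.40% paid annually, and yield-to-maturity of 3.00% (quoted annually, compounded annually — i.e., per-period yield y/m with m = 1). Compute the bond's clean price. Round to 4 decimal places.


Coupon per period c = face * coupon_rate / m = 74.000000
Periods per year m = 1; per-period yield y/m = 0.030000
Number of cashflows N = 10
Cashflows (t years, CF_t, discount factor 1/(1+y/m)^(m*t), PV):
  t = 1.0000: CF_t = 74.000000, DF = 0.970874, PV = 71.844660
  t = 2.0000: CF_t = 74.000000, DF = 0.942596, PV = 69.752097
  t = 3.0000: CF_t = 74.000000, DF = 0.915142, PV = 67.720483
  t = 4.0000: CF_t = 74.000000, DF = 0.888487, PV = 65.748042
  t = 5.0000: CF_t = 74.000000, DF = 0.862609, PV = 63.833050
  t = 6.0000: CF_t = 74.000000, DF = 0.837484, PV = 61.973835
  t = 7.0000: CF_t = 74.000000, DF = 0.813092, PV = 60.168772
  t = 8.0000: CF_t = 74.000000, DF = 0.789409, PV = 58.416283
  t = 9.0000: CF_t = 74.000000, DF = 0.766417, PV = 56.714838
  t = 10.0000: CF_t = 1074.000000, DF = 0.744094, PV = 799.156865
Price P = sum_t PV_t = 1375.328925

Answer: Price = 1375.3289


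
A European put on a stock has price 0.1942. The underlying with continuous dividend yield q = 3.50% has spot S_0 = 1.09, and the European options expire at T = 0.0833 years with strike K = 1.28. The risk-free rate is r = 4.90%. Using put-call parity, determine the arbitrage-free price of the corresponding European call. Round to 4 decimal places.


Put-call parity: C - P = S_0 * exp(-qT) - K * exp(-rT).
S_0 * exp(-qT) = 1.0900 * 0.99708875 = 1.08682673
K * exp(-rT) = 1.2800 * 0.99592662 = 1.27478607
C = P + S*exp(-qT) - K*exp(-rT)
C = 0.1942 + 1.08682673 - 1.27478607 = 0.0062

Answer: Call price = 0.0062


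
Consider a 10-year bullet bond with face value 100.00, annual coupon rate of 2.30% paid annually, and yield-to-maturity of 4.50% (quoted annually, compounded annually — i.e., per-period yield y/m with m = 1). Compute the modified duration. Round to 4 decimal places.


Coupon per period c = face * coupon_rate / m = 2.300000
Periods per year m = 1; per-period yield y/m = 0.045000
Number of cashflows N = 10
Cashflows (t years, CF_t, discount factor 1/(1+y/m)^(m*t), PV):
  t = 1.0000: CF_t = 2.300000, DF = 0.956938, PV = 2.200957
  t = 2.0000: CF_t = 2.300000, DF = 0.915730, PV = 2.106179
  t = 3.0000: CF_t = 2.300000, DF = 0.876297, PV = 2.015482
  t = 4.0000: CF_t = 2.300000, DF = 0.838561, PV = 1.928691
  t = 5.0000: CF_t = 2.300000, DF = 0.802451, PV = 1.845637
  t = 6.0000: CF_t = 2.300000, DF = 0.767896, PV = 1.766160
  t = 7.0000: CF_t = 2.300000, DF = 0.734828, PV = 1.690105
  t = 8.0000: CF_t = 2.300000, DF = 0.703185, PV = 1.617326
  t = 9.0000: CF_t = 2.300000, DF = 0.672904, PV = 1.547680
  t = 10.0000: CF_t = 102.300000, DF = 0.643928, PV = 65.873802
Price P = sum_t PV_t = 82.592020
First compute Macaulay numerator sum_t t * PV_t:
  t * PV_t at t = 1.0000: 2.200957
  t * PV_t at t = 2.0000: 4.212358
  t * PV_t at t = 3.0000: 6.046447
  t * PV_t at t = 4.0000: 7.714764
  t * PV_t at t = 5.0000: 9.228187
  t * PV_t at t = 6.0000: 10.596961
  t * PV_t at t = 7.0000: 11.830738
  t * PV_t at t = 8.0000: 12.938606
  t * PV_t at t = 9.0000: 13.929122
  t * PV_t at t = 10.0000: 658.738019
Macaulay duration D = 737.436159 / 82.592020 = 8.928661
Modified duration = D / (1 + y/m) = 8.928661 / (1 + 0.045000) = 8.544173

Answer: Modified duration = 8.5442


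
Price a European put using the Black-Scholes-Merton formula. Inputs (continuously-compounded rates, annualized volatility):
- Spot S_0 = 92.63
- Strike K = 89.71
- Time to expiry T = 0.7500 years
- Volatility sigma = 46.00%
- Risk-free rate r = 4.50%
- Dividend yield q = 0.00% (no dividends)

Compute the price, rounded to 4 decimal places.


d1 = (ln(S/K) + (r - q + 0.5*sigma^2) * T) / (sigma * sqrt(T)) = 0.36431007
d2 = d1 - sigma * sqrt(T) = -0.03406161
exp(-rT) = 0.96681318; exp(-qT) = 1.00000000
P = K * exp(-rT) * N(-d2) - S_0 * exp(-qT) * N(-d1)
N(-d1) = 0.35781324; N(-d2) = 0.51358599
P = 89.7100 * 0.96681318 * 0.51358599 - 92.6300 * 1.00000000 * 0.35781324 = 11.4005

Answer: Price = 11.4005


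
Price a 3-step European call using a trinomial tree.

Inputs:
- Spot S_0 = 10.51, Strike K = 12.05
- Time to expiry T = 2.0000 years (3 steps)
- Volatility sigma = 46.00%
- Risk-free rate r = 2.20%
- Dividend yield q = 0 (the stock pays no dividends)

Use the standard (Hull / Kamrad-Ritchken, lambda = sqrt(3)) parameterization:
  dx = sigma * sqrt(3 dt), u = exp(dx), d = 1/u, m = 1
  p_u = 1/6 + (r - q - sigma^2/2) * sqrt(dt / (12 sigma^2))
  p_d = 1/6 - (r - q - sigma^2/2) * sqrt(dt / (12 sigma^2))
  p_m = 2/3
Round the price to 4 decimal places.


Answer: Price = V(0,0) = 2.2426

Derivation:
dt = T/N = 0.666667; dx = sigma*sqrt(3*dt) = 0.650538
u = exp(dx) = 1.916572; d = 1/u = 0.521765
p_u = 0.123728, p_m = 0.666667, p_d = 0.209605
Discount per step: exp(-r*dt) = 0.985440
Stock lattice S(k, j) with j the centered position index:
  k=0: S(0,+0) = 10.5100
  k=1: S(1,-1) = 5.4837; S(1,+0) = 10.5100; S(1,+1) = 20.1432
  k=2: S(2,-2) = 2.8612; S(2,-1) = 5.4837; S(2,+0) = 10.5100; S(2,+1) = 20.1432; S(2,+2) = 38.6058
  k=3: S(3,-3) = 1.4929; S(3,-2) = 2.8612; S(3,-1) = 5.4837; S(3,+0) = 10.5100; S(3,+1) = 20.1432; S(3,+2) = 38.6058; S(3,+3) = 73.9909
Terminal payoffs V(N, j) = max(S_T - K, 0):
  V(3,-3) = 0.000000; V(3,-2) = 0.000000; V(3,-1) = 0.000000; V(3,+0) = 0.000000; V(3,+1) = 8.093173; V(3,+2) = 26.555844; V(3,+3) = 61.940884
Backward induction: V(k, j) = exp(-r*dt) * [p_u * V(k+1, j+1) + p_m * V(k+1, j) + p_d * V(k+1, j-1)]
  V(2,-2) = exp(-r*dt) * [p_u*0.000000 + p_m*0.000000 + p_d*0.000000] = 0.000000
  V(2,-1) = exp(-r*dt) * [p_u*0.000000 + p_m*0.000000 + p_d*0.000000] = 0.000000
  V(2,+0) = exp(-r*dt) * [p_u*8.093173 + p_m*0.000000 + p_d*0.000000] = 0.986772
  V(2,+1) = exp(-r*dt) * [p_u*26.555844 + p_m*8.093173 + p_d*0.000000] = 8.554752
  V(2,+2) = exp(-r*dt) * [p_u*61.940884 + p_m*26.555844 + p_d*8.093173] = 26.670039
  V(1,-1) = exp(-r*dt) * [p_u*0.986772 + p_m*0.000000 + p_d*0.000000] = 0.120314
  V(1,+0) = exp(-r*dt) * [p_u*8.554752 + p_m*0.986772 + p_d*0.000000] = 1.691320
  V(1,+1) = exp(-r*dt) * [p_u*26.670039 + p_m*8.554752 + p_d*0.986772] = 9.075736
  V(0,+0) = exp(-r*dt) * [p_u*9.075736 + p_m*1.691320 + p_d*0.120314] = 2.242553


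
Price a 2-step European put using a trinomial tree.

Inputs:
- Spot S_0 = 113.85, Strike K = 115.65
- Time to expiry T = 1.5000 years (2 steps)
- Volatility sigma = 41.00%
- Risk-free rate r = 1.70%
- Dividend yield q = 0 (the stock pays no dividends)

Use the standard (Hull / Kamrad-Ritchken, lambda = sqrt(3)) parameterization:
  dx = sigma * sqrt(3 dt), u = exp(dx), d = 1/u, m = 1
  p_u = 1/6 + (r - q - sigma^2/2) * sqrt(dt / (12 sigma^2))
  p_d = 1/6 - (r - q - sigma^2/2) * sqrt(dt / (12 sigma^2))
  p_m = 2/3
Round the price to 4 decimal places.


Answer: Price = V(0,0) = 18.9244

Derivation:
dt = T/N = 0.750000; dx = sigma*sqrt(3*dt) = 0.615000
u = exp(dx) = 1.849657; d = 1/u = 0.540641
p_u = 0.125783, p_m = 0.666667, p_d = 0.207551
Discount per step: exp(-r*dt) = 0.987331
Stock lattice S(k, j) with j the centered position index:
  k=0: S(0,+0) = 113.8500
  k=1: S(1,-1) = 61.5520; S(1,+0) = 113.8500; S(1,+1) = 210.5834
  k=2: S(2,-2) = 33.2775; S(2,-1) = 61.5520; S(2,+0) = 113.8500; S(2,+1) = 210.5834; S(2,+2) = 389.5070
Terminal payoffs V(N, j) = max(K - S_T, 0):
  V(2,-2) = 82.372490; V(2,-1) = 54.098034; V(2,+0) = 1.800000; V(2,+1) = 0.000000; V(2,+2) = 0.000000
Backward induction: V(k, j) = exp(-r*dt) * [p_u * V(k+1, j+1) + p_m * V(k+1, j) + p_d * V(k+1, j-1)]
  V(1,-1) = exp(-r*dt) * [p_u*1.800000 + p_m*54.098034 + p_d*82.372490] = 52.711863
  V(1,+0) = exp(-r*dt) * [p_u*0.000000 + p_m*1.800000 + p_d*54.098034] = 12.270639
  V(1,+1) = exp(-r*dt) * [p_u*0.000000 + p_m*0.000000 + p_d*1.800000] = 0.368858
  V(0,+0) = exp(-r*dt) * [p_u*0.368858 + p_m*12.270639 + p_d*52.711863] = 18.924381


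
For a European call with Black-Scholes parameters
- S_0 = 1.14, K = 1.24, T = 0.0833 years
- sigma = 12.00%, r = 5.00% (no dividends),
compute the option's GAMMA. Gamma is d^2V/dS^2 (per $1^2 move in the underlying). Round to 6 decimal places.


d1 = -2.2901818265; d2 = -2.3248159138
phi(d1) = 0.0289725939; exp(-qT) = 1.0000000000; exp(-rT) = 0.9958436616
Gamma = exp(-qT) * phi(d1) / (S * sigma * sqrt(T)) = 1.0000000000 * 0.0289725939 / (1.1400 * 0.1200 * 0.2886173938) = 0.733802

Answer: Gamma = 0.733802


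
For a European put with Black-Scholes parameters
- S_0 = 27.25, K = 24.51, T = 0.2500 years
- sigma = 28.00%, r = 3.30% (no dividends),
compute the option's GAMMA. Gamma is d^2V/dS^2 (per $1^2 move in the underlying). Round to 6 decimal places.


d1 = 0.8858737398; d2 = 0.7458737398
phi(d1) = 0.2694628692; exp(-qT) = 1.0000000000; exp(-rT) = 0.9917839379
Gamma = exp(-qT) * phi(d1) / (S * sigma * sqrt(T)) = 1.0000000000 * 0.2694628692 / (27.2500 * 0.2800 * 0.5000000000) = 0.070632

Answer: Gamma = 0.070632


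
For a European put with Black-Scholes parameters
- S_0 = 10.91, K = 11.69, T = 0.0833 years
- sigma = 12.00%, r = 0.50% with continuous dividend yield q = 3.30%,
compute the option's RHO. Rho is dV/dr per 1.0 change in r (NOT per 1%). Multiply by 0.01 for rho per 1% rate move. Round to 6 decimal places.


Answer: Rho = -0.955040

Derivation:
d1 = -2.0438423891; d2 = -2.0784764763
phi(d1) = 0.0494108922; exp(-qT) = 0.9972548748; exp(-rT) = 0.9995835867
N(-d2) = 0.9811672523
Rho = -K*T*exp(-rT)*N(-d2) = -11.6900 * 0.0833 * 0.9995835867 * 0.9811672523 = -0.955040


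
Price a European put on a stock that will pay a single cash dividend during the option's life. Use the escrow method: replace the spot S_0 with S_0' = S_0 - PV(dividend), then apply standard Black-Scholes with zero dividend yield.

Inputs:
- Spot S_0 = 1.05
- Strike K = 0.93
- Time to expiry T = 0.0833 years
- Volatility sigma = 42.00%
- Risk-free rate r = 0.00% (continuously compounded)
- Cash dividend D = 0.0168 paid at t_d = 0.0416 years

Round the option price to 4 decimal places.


PV(D) = D * exp(-r * t_d) = 0.0168 * 1.00000000 = 0.01680000
S_0' = S_0 - PV(D) = 1.0500 - 0.01680000 = 1.03320000
d1 = (ln(S_0'/K) + (r + sigma^2/2)*T) / (sigma*sqrt(T)) = 0.92871787
d2 = d1 - sigma*sqrt(T) = 0.80749856
exp(-rT) = 1.00000000
N(-d1) = 0.17651766; N(-d2) = 0.20968965
P = K * exp(-rT) * N(-d2) - S_0' * N(-d1) = 0.9300 * 1.00000000 * 0.20968965 - 1.03320000 * 0.17651766 = 0.0126

Answer: Price = 0.0126


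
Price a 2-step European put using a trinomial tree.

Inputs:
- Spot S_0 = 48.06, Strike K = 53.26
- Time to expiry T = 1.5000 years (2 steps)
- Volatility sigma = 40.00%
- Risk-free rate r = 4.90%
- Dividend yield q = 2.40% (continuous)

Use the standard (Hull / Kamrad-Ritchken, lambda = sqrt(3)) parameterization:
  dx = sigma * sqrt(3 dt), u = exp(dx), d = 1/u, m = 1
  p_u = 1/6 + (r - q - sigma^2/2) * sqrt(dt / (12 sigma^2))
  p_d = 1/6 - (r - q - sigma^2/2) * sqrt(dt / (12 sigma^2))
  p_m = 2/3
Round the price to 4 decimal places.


dt = T/N = 0.750000; dx = sigma*sqrt(3*dt) = 0.600000
u = exp(dx) = 1.822119; d = 1/u = 0.548812
p_u = 0.132292, p_m = 0.666667, p_d = 0.201042
Discount per step: exp(-r*dt) = 0.963917
Stock lattice S(k, j) with j the centered position index:
  k=0: S(0,+0) = 48.0600
  k=1: S(1,-1) = 26.3759; S(1,+0) = 48.0600; S(1,+1) = 87.5710
  k=2: S(2,-2) = 14.4754; S(2,-1) = 26.3759; S(2,+0) = 48.0600; S(2,+1) = 87.5710; S(2,+2) = 159.5648
Terminal payoffs V(N, j) = max(K - S_T, 0):
  V(2,-2) = 38.784606; V(2,-1) = 26.884113; V(2,+0) = 5.200000; V(2,+1) = 0.000000; V(2,+2) = 0.000000
Backward induction: V(k, j) = exp(-r*dt) * [p_u * V(k+1, j+1) + p_m * V(k+1, j) + p_d * V(k+1, j-1)]
  V(1,-1) = exp(-r*dt) * [p_u*5.200000 + p_m*26.884113 + p_d*38.784606] = 25.455103
  V(1,+0) = exp(-r*dt) * [p_u*0.000000 + p_m*5.200000 + p_d*26.884113] = 8.551384
  V(1,+1) = exp(-r*dt) * [p_u*0.000000 + p_m*0.000000 + p_d*5.200000] = 1.007695
  V(0,+0) = exp(-r*dt) * [p_u*1.007695 + p_m*8.551384 + p_d*25.455103] = 10.556597

Answer: Price = V(0,0) = 10.5566


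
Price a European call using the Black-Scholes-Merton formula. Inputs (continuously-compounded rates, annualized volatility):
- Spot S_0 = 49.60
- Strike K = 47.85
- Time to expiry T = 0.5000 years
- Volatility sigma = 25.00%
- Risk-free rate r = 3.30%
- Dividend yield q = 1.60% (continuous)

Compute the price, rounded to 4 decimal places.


d1 = (ln(S/K) + (r - q + 0.5*sigma^2) * T) / (sigma * sqrt(T)) = 0.33966421
d2 = d1 - sigma * sqrt(T) = 0.16288751
exp(-rT) = 0.98363538; exp(-qT) = 0.99203191
C = S_0 * exp(-qT) * N(d1) - K * exp(-rT) * N(d2)
N(d1) = 0.63294529; N(d2) = 0.56469650
C = 49.6000 * 0.99203191 * 0.63294529 - 47.8500 * 0.98363538 * 0.56469650 = 4.5654

Answer: Price = 4.5654


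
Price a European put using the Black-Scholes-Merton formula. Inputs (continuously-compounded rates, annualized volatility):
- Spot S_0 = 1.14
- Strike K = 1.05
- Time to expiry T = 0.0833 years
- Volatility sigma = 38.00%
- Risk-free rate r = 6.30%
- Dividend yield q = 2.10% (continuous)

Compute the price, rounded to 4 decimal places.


d1 = (ln(S/K) + (r - q + 0.5*sigma^2) * T) / (sigma * sqrt(T)) = 0.83657429
d2 = d1 - sigma * sqrt(T) = 0.72689968
exp(-rT) = 0.99476585; exp(-qT) = 0.99825223
P = K * exp(-rT) * N(-d2) - S_0 * exp(-qT) * N(-d1)
N(-d1) = 0.20141595; N(-d2) = 0.23364371
P = 1.0500 * 0.99476585 * 0.23364371 - 1.1400 * 0.99825223 * 0.20141595 = 0.0148

Answer: Price = 0.0148


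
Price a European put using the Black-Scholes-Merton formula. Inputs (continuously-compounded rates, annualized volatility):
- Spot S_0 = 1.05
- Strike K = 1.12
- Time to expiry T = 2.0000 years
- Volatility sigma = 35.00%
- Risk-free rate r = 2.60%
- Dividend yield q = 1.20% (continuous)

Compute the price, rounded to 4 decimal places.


d1 = (ln(S/K) + (r - q + 0.5*sigma^2) * T) / (sigma * sqrt(T)) = 0.17366841
d2 = d1 - sigma * sqrt(T) = -0.32130633
exp(-rT) = 0.94932887; exp(-qT) = 0.97628571
P = K * exp(-rT) * N(-d2) - S_0 * exp(-qT) * N(-d1)
N(-d1) = 0.43106303; N(-d2) = 0.62601087
P = 1.1200 * 0.94932887 * 0.62601087 - 1.0500 * 0.97628571 * 0.43106303 = 0.2237

Answer: Price = 0.2237


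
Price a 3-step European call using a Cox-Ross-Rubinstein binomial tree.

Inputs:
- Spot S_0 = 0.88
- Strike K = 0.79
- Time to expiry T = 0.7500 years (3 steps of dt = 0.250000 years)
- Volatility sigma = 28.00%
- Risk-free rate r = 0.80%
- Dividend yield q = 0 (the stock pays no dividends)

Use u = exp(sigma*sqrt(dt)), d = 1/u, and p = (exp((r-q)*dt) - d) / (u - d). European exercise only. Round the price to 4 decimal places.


Answer: Price = V(0,0) = 0.1355

Derivation:
dt = T/N = 0.250000
u = exp(sigma*sqrt(dt)) = 1.150274; d = 1/u = 0.869358
p = (exp((r-q)*dt) - d) / (u - d) = 0.472184
Discount per step: exp(-r*dt) = 0.998002
Stock lattice S(k, i) with i counting down-moves:
  k=0: S(0,0) = 0.8800
  k=1: S(1,0) = 1.0122; S(1,1) = 0.7650
  k=2: S(2,0) = 1.1644; S(2,1) = 0.8800; S(2,2) = 0.6651
  k=3: S(3,0) = 1.3393; S(3,1) = 1.0122; S(3,2) = 0.7650; S(3,3) = 0.5782
Terminal payoffs V(N, i) = max(S_T - K, 0):
  V(3,0) = 0.549326; V(3,1) = 0.222241; V(3,2) = 0.000000; V(3,3) = 0.000000
Backward induction: V(k, i) = exp(-r*dt) * [p * V(k+1, i) + (1-p) * V(k+1, i+1)].
  V(2,0) = exp(-r*dt) * [p*0.549326 + (1-p)*0.222241] = 0.375933
  V(2,1) = exp(-r*dt) * [p*0.222241 + (1-p)*0.000000] = 0.104729
  V(2,2) = exp(-r*dt) * [p*0.000000 + (1-p)*0.000000] = 0.000000
  V(1,0) = exp(-r*dt) * [p*0.375933 + (1-p)*0.104729] = 0.232322
  V(1,1) = exp(-r*dt) * [p*0.104729 + (1-p)*0.000000] = 0.049352
  V(0,0) = exp(-r*dt) * [p*0.232322 + (1-p)*0.049352] = 0.135476


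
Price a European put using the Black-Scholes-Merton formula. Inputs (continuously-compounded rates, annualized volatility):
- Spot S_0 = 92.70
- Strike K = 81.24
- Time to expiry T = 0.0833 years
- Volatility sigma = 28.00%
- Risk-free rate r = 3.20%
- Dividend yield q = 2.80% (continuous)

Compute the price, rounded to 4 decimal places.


Answer: Price = 0.1488

Derivation:
d1 = (ln(S/K) + (r - q + 0.5*sigma^2) * T) / (sigma * sqrt(T)) = 1.67744686
d2 = d1 - sigma * sqrt(T) = 1.59663399
exp(-rT) = 0.99733795; exp(-qT) = 0.99767032
P = K * exp(-rT) * N(-d2) - S_0 * exp(-qT) * N(-d1)
N(-d1) = 0.04672757; N(-d2) = 0.05517366
P = 81.2400 * 0.99733795 * 0.05517366 - 92.7000 * 0.99767032 * 0.04672757 = 0.1488


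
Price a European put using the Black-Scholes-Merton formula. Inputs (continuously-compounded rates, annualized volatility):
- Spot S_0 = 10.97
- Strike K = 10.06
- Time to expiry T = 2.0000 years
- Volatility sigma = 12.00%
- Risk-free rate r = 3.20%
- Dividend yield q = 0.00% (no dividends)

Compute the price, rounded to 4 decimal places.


Answer: Price = 0.1771

Derivation:
d1 = (ln(S/K) + (r - q + 0.5*sigma^2) * T) / (sigma * sqrt(T)) = 0.97225479
d2 = d1 - sigma * sqrt(T) = 0.80254916
exp(-rT) = 0.93800500; exp(-qT) = 1.00000000
P = K * exp(-rT) * N(-d2) - S_0 * exp(-qT) * N(-d1)
N(-d1) = 0.16546190; N(-d2) = 0.21111768
P = 10.0600 * 0.93800500 * 0.21111768 - 10.9700 * 1.00000000 * 0.16546190 = 0.1771


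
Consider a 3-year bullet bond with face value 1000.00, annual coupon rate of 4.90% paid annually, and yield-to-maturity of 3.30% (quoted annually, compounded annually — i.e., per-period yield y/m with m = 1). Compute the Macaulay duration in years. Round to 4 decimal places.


Answer: Macaulay duration = 2.8653 years

Derivation:
Coupon per period c = face * coupon_rate / m = 49.000000
Periods per year m = 1; per-period yield y/m = 0.033000
Number of cashflows N = 3
Cashflows (t years, CF_t, discount factor 1/(1+y/m)^(m*t), PV):
  t = 1.0000: CF_t = 49.000000, DF = 0.968054, PV = 47.434656
  t = 2.0000: CF_t = 49.000000, DF = 0.937129, PV = 45.919319
  t = 3.0000: CF_t = 1049.000000, DF = 0.907192, PV = 951.644022
Price P = sum_t PV_t = 1044.997997
Macaulay numerator sum_t t * PV_t:
  t * PV_t at t = 1.0000: 47.434656
  t * PV_t at t = 2.0000: 91.838638
  t * PV_t at t = 3.0000: 2854.932065
Macaulay duration D = (sum_t t * PV_t) / P = 2994.205359 / 1044.997997 = 2.865274
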